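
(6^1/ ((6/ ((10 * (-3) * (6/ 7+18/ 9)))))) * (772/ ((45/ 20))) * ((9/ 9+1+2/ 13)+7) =-10499200/ 39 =-269210.26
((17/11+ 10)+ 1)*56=702.55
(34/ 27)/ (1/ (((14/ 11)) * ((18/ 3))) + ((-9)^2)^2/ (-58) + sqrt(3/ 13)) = -98785813672/ 8863608738141 - 22417696 * sqrt(39)/ 2954536246047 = -0.01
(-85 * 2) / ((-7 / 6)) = 1020 / 7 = 145.71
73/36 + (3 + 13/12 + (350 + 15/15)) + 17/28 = 90145/252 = 357.72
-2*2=-4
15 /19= 0.79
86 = 86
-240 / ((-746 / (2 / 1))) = 240 / 373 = 0.64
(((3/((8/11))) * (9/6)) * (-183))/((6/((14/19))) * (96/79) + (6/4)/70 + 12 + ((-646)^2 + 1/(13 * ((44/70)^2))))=-78797083365/29042358838744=-0.00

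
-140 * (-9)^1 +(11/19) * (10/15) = 71842/57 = 1260.39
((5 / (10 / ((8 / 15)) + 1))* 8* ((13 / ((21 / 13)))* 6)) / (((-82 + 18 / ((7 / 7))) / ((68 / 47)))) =-57460 / 25991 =-2.21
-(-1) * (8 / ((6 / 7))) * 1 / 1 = 28 / 3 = 9.33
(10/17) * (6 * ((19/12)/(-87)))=-95/1479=-0.06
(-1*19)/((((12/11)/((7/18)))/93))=-45353/72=-629.90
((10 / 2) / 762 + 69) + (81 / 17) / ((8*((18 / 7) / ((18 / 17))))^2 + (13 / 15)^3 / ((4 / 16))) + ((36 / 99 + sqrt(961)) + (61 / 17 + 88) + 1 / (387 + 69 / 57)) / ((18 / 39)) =5539672855793509223 / 16515610971812832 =335.42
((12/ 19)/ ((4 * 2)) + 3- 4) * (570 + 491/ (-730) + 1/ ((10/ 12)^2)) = -14583107/ 27740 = -525.71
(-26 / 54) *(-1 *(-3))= -1.44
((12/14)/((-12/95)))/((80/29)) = -2.46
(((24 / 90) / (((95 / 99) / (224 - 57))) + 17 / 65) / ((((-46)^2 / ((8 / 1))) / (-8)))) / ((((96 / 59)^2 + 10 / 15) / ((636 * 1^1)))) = -15312523447008 / 56528080375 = -270.88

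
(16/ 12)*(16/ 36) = 16/ 27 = 0.59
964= 964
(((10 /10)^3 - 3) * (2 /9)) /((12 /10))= -10 /27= -0.37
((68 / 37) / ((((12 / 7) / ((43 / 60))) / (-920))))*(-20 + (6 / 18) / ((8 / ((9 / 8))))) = 150291407 / 10656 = 14103.92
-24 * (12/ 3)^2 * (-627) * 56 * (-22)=-296626176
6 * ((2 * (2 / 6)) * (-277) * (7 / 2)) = -3878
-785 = -785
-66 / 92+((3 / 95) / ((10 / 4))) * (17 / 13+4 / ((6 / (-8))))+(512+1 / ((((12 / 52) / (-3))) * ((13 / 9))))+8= 510.23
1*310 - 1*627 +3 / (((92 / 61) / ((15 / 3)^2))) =-24589 / 92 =-267.27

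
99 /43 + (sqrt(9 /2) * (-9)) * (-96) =1835.12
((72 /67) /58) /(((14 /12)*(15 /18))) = 1296 /68005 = 0.02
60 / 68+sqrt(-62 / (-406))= sqrt(6293) / 203+15 / 17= 1.27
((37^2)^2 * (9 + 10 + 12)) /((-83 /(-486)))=28236109626 /83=340194091.88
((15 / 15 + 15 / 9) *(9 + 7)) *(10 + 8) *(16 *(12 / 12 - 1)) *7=0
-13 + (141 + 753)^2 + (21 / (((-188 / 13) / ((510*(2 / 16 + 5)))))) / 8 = 4805271353 / 6016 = 798748.56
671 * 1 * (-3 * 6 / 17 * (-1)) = 12078 / 17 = 710.47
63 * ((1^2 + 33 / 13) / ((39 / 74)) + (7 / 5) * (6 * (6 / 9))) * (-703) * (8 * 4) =-14746937856 / 845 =-17451997.46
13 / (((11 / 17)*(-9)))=-221 / 99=-2.23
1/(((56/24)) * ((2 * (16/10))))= 15/112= 0.13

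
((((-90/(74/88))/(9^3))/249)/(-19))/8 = 55/14178807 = 0.00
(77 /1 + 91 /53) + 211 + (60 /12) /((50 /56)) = 78259 /265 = 295.32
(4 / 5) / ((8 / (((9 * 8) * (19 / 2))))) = 342 / 5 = 68.40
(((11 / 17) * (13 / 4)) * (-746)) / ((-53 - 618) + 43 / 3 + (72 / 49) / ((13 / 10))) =101930829 / 42592820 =2.39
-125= -125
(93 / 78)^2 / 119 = 961 / 80444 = 0.01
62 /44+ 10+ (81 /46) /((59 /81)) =206389 /14927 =13.83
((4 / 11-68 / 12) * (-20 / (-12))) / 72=-875 / 7128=-0.12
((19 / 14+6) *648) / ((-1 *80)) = -8343 / 140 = -59.59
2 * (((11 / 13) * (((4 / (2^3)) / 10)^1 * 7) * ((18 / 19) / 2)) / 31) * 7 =4851 / 76570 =0.06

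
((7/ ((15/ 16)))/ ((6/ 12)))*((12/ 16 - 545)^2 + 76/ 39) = 4423402.83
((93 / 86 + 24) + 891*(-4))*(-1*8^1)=1217388 / 43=28311.35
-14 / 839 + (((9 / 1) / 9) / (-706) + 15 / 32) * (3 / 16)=10756939 / 151637504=0.07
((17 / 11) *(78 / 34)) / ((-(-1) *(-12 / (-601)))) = 7813 / 44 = 177.57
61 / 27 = 2.26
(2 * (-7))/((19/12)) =-168/19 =-8.84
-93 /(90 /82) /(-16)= 1271 /240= 5.30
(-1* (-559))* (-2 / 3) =-1118 / 3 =-372.67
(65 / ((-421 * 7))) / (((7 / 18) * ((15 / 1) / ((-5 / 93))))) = 130 / 639499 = 0.00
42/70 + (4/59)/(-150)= 2653/4425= 0.60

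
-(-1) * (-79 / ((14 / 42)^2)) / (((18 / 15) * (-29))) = 1185 / 58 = 20.43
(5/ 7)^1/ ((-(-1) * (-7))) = -5/ 49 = -0.10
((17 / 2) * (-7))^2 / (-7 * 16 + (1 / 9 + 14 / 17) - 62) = -2166633 / 105916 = -20.46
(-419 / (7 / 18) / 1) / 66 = -1257 / 77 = -16.32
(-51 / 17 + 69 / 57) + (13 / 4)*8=460 / 19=24.21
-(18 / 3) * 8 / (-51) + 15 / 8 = 383 / 136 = 2.82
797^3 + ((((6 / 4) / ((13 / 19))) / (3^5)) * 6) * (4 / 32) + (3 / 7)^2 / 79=5502945845923885 / 10869768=506261573.01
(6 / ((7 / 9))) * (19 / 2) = 513 / 7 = 73.29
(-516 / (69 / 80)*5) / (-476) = 17200 / 2737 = 6.28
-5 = -5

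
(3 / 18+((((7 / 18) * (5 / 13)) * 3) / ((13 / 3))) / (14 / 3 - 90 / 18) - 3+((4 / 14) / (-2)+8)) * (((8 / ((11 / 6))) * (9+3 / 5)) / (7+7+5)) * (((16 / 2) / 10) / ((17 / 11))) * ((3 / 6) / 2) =12846336 / 9552725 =1.34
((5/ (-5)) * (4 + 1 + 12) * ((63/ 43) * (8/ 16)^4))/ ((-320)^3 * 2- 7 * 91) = 1071/ 45089206256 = 0.00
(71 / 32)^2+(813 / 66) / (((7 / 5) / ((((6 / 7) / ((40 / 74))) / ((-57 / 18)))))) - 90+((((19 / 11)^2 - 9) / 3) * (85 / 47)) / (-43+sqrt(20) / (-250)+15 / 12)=-126723237942491855605 / 1417545490796768256 - 24752000 * sqrt(5) / 1486919192649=-89.40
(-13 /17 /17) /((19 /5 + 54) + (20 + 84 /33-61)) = -715 /307496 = -0.00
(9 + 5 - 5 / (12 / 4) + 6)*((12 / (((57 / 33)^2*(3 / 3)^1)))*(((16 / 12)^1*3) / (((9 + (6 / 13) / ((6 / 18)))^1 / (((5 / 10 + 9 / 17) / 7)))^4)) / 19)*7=1330514185 / 304446892116699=0.00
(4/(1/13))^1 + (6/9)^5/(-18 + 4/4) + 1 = 218911/4131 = 52.99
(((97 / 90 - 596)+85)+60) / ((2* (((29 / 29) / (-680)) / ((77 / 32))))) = 53005337 / 144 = 368092.62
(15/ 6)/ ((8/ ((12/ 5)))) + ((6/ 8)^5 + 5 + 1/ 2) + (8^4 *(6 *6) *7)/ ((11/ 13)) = 13740612977/ 11264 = 1219869.76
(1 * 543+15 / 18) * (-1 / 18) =-3263 / 108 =-30.21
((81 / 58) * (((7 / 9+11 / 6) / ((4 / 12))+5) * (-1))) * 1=-2079 / 116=-17.92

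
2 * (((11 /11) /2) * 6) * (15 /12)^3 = 375 /32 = 11.72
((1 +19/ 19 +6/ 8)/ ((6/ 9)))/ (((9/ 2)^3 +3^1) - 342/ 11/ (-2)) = 121/ 3217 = 0.04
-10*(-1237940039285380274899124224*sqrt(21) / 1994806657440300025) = 2475880078570760549798248448*sqrt(21) / 398961331488060005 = 28438615415.10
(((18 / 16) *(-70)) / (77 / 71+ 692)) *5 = -37275 / 65612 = -0.57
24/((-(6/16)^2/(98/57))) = -50176/171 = -293.43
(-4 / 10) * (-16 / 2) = 16 / 5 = 3.20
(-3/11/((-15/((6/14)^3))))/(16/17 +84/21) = 153/528220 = 0.00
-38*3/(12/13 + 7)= -1482/103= -14.39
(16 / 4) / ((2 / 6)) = 12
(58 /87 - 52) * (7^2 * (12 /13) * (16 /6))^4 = -930904123899904 /85683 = -10864513659.65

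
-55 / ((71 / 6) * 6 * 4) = -55 / 284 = -0.19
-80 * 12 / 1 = -960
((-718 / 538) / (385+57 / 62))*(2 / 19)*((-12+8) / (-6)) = -89032 / 366872691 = -0.00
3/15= 1/5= 0.20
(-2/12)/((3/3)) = -1/6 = -0.17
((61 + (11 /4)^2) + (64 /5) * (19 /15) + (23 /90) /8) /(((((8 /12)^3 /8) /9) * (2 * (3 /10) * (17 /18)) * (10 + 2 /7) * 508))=37863 /5440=6.96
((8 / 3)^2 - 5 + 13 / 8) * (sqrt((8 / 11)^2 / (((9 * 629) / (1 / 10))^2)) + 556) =2077.28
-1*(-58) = 58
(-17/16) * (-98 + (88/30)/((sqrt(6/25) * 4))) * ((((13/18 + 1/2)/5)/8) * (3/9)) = 9163/8640-2057 * sqrt(6)/311040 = 1.04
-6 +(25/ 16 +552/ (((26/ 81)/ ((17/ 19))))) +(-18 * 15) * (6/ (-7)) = 48845305/ 27664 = 1765.66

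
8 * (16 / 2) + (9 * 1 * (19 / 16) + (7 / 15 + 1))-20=13477 / 240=56.15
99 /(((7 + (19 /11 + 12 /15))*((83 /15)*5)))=16335 /43492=0.38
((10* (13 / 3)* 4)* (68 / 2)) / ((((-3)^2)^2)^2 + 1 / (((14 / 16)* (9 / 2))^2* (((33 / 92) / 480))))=257297040 / 290215019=0.89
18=18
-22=-22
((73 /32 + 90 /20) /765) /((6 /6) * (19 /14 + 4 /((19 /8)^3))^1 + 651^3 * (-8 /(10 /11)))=-10418821 /2853618381961436592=-0.00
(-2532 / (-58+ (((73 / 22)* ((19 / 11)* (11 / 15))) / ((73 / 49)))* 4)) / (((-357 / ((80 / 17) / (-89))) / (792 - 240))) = 1537430400 / 346950569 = 4.43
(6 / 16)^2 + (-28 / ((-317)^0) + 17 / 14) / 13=-11181 / 5824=-1.92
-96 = -96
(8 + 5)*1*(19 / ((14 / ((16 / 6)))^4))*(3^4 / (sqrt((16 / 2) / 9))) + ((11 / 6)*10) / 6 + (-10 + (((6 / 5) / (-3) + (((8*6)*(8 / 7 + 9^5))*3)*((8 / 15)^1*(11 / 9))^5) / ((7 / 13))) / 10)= 47424*sqrt(2) / 2401 + 453710977449963719 / 2441307093750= 185875.50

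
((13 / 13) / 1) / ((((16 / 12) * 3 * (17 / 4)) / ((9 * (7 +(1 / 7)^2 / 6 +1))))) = 7059 / 1666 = 4.24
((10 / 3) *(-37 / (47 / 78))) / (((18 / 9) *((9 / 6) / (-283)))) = 2722460 / 141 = 19308.23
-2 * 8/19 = -16/19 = -0.84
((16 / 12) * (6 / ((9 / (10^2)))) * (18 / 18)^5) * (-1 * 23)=-2044.44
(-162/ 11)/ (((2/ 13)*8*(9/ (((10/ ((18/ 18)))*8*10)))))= -11700/ 11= -1063.64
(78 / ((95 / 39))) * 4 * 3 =384.25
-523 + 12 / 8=-1043 / 2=-521.50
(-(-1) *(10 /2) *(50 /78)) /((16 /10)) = 2.00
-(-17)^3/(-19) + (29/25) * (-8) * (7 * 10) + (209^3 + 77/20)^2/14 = 633419858877647091/106400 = 5953194162383.90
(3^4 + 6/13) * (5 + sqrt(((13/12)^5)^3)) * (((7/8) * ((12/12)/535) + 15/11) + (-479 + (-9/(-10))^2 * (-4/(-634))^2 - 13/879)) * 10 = -3505886706055618393/1802046325508 - 16922245505769613359897937 * sqrt(39)/149009026021634211840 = -2654717.78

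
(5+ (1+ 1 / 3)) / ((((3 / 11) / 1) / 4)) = 836 / 9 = 92.89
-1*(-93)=93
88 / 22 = 4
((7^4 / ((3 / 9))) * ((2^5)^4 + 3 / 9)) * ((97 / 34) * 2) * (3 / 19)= 2197892540739 / 323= 6804620869.16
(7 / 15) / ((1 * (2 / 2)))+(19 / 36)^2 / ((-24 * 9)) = 0.47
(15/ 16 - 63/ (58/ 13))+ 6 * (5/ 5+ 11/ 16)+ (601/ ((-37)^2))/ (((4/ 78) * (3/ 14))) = 23434013/ 635216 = 36.89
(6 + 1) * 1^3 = 7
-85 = -85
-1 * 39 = -39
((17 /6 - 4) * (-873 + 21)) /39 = 994 /39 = 25.49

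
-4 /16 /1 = -1 /4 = -0.25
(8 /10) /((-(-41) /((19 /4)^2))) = 361 /820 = 0.44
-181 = -181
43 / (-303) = -43 / 303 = -0.14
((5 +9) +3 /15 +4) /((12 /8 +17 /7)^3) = 249704 /831875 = 0.30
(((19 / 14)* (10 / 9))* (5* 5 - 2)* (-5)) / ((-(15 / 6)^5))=1.78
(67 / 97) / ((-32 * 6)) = -0.00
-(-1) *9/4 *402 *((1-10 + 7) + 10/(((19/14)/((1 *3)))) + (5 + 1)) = 448632/19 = 23612.21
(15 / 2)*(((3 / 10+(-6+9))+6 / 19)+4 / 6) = 2441 / 76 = 32.12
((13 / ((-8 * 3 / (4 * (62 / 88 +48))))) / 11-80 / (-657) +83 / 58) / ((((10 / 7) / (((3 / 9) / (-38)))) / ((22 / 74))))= 207611243 / 14144337504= 0.01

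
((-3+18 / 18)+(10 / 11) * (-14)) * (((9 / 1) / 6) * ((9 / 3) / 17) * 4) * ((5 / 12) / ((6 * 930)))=-27 / 23188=-0.00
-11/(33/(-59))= 59/3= 19.67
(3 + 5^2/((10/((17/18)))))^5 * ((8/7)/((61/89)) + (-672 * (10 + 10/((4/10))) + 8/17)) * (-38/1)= 1696464665343967810/428636691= 3957814860.38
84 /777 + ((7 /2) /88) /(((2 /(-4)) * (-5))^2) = 4659 /40700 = 0.11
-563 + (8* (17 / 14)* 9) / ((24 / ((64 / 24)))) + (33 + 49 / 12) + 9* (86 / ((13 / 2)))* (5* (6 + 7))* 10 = 6458239 / 84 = 76883.80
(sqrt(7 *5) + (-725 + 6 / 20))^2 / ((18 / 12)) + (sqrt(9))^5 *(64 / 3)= 349617.55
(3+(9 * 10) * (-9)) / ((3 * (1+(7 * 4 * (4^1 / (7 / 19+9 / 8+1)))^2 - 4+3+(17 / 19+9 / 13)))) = -0.13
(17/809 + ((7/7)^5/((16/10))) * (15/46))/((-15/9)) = -200793/1488560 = -0.13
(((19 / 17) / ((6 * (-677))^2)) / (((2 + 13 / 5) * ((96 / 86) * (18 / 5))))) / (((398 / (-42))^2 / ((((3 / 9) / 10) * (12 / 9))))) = 200165 / 110368844350878528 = 0.00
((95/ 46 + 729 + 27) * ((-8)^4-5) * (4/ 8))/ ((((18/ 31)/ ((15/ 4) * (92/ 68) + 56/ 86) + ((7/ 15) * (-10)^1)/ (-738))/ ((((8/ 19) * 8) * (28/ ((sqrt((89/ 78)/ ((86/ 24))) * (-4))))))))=-241527803320960632 * sqrt(99502)/ 126701085389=-601315918.95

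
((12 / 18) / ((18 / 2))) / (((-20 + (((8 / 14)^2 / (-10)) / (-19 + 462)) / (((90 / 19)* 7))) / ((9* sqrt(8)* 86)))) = -490035525* sqrt(2) / 85471322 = -8.11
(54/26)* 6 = 162/13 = 12.46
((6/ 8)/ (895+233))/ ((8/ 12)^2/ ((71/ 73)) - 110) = -639/ 105276992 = -0.00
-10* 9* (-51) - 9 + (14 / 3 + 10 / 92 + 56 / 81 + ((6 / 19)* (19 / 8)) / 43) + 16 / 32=1469834857 / 320436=4586.98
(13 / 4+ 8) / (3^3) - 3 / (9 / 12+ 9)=17 / 156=0.11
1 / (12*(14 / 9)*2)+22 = 2467 / 112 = 22.03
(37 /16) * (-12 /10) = -2.78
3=3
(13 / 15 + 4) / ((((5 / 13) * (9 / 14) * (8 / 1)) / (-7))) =-46501 / 2700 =-17.22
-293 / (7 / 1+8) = -19.53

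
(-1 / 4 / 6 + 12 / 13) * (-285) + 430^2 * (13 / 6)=124914025 / 312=400365.46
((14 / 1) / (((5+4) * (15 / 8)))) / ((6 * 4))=14 / 405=0.03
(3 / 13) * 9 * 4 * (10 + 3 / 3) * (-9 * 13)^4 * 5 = 85622230980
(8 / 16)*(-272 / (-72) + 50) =242 / 9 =26.89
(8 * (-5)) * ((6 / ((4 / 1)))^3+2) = -215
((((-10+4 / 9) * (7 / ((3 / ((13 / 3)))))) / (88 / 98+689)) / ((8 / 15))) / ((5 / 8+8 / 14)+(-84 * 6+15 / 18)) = 206486 / 394727463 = 0.00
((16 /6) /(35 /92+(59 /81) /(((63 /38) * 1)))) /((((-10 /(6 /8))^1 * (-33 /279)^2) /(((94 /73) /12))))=-31807233738 /16997739385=-1.87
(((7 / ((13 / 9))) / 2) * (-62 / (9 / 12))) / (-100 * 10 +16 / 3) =1953 / 9698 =0.20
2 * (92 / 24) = 23 / 3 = 7.67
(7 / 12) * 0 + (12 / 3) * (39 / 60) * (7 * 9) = 819 / 5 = 163.80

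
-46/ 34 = -23/ 17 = -1.35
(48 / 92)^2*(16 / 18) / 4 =32 / 529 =0.06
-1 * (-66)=66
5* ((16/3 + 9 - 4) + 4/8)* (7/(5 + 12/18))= 2275/34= 66.91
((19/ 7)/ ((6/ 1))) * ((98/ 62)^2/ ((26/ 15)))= 32585/ 49972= 0.65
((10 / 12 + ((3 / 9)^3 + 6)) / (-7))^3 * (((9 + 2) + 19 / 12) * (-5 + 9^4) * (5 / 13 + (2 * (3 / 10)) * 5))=-405299618383 / 1535274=-263991.72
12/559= 0.02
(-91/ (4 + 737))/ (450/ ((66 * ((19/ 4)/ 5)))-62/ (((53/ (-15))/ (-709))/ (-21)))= -4081/ 8682163290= -0.00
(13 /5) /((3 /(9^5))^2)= 5036466357 /5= 1007293271.40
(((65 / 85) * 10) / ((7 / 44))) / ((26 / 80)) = 17600 / 119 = 147.90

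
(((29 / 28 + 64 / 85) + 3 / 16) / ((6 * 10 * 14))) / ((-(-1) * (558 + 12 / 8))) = 6271 / 1491403200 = 0.00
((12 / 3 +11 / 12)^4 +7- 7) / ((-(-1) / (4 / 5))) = 12117361 / 25920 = 467.49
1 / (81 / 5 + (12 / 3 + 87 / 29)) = 0.04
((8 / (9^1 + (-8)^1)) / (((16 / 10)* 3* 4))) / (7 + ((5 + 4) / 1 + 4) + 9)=5 / 348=0.01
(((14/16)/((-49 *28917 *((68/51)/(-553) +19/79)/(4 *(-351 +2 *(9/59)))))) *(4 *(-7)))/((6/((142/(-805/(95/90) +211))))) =6202702/1419179805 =0.00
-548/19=-28.84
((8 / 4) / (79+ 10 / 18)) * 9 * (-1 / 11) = -81 / 3938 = -0.02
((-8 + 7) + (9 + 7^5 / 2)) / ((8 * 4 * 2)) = 16823 / 128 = 131.43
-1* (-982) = 982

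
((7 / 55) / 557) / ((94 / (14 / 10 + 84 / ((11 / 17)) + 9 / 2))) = 104503 / 316765900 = 0.00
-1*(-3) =3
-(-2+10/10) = 1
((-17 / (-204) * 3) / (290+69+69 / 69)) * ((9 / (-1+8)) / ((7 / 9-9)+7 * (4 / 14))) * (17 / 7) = -153 / 439040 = -0.00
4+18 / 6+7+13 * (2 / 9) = 152 / 9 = 16.89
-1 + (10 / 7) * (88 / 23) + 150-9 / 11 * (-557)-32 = 578.19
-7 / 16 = -0.44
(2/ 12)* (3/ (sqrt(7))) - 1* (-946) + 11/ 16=sqrt(7)/ 14 + 15147/ 16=946.88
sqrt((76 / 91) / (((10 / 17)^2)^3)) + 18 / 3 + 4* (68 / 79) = 4913* sqrt(1729) / 45500 + 746 / 79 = 13.93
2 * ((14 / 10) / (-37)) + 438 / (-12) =-13533 / 370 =-36.58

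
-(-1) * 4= 4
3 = 3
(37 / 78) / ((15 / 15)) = 37 / 78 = 0.47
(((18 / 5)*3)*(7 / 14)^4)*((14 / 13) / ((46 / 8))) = 189 / 1495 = 0.13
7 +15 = 22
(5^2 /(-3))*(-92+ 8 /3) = 6700 /9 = 744.44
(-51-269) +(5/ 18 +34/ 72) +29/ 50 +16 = -30267/ 100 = -302.67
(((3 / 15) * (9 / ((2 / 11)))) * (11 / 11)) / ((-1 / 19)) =-1881 / 10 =-188.10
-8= -8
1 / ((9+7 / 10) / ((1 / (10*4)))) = 1 / 388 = 0.00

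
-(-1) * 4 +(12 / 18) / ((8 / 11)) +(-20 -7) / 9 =23 / 12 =1.92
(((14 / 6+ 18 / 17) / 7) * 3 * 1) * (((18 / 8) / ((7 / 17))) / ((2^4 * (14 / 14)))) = 1557 / 3136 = 0.50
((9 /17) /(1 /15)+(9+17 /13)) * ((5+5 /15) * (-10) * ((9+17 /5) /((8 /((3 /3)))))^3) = -120147103 /33150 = -3624.35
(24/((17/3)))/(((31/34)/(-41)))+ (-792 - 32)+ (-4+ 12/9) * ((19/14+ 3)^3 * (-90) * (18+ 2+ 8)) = 842828368/1519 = 554857.39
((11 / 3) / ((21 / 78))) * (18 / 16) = 429 / 28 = 15.32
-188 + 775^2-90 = 600347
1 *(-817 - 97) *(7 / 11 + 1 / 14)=-49813 / 77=-646.92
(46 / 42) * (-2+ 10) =8.76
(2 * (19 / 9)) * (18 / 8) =19 / 2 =9.50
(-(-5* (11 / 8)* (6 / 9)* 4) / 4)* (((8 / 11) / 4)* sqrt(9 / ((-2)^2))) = 5 / 4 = 1.25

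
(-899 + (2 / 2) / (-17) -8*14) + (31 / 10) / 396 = -68063953 / 67320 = -1011.05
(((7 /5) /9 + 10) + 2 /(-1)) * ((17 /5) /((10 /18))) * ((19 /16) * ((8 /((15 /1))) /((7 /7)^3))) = 118541 /3750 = 31.61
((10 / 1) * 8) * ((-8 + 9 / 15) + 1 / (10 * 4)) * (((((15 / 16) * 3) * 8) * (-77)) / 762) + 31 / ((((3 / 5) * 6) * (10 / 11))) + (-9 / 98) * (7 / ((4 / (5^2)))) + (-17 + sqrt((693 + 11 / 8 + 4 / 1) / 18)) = sqrt(5587) / 12 + 85123687 / 64008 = 1336.12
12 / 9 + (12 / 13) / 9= 56 / 39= 1.44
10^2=100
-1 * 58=-58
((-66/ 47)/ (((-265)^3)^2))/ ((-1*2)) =33/ 16276952704109375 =0.00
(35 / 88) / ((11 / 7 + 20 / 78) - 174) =-9555 / 4136264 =-0.00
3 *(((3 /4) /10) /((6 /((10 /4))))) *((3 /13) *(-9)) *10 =-405 /208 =-1.95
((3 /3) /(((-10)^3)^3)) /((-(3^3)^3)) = 1 /19683000000000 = 0.00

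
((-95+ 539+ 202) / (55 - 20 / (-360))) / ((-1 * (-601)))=11628 / 595591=0.02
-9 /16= -0.56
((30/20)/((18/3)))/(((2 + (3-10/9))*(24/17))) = 51/1120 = 0.05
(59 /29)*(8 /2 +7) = 649 /29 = 22.38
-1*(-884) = 884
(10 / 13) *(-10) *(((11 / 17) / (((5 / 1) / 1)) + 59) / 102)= -50260 / 11271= -4.46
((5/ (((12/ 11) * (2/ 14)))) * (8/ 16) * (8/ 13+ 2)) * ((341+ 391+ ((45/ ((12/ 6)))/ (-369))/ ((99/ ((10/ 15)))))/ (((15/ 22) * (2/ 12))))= 11667848731/ 43173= 270258.00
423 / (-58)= -423 / 58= -7.29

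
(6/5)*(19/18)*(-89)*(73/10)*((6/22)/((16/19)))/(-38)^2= -6497/35200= -0.18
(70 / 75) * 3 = 14 / 5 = 2.80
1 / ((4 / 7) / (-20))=-35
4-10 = -6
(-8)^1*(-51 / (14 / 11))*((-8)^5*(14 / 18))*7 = -171573248 / 3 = -57191082.67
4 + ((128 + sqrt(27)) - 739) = -607 + 3* sqrt(3) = -601.80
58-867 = -809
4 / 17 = 0.24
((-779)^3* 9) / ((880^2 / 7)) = -38458.08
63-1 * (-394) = 457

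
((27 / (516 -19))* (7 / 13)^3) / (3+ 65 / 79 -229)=-104517 / 2774852743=-0.00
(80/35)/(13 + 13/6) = 96/637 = 0.15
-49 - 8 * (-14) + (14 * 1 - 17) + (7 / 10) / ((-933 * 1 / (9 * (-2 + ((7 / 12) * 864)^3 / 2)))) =-134406603 / 311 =-432175.57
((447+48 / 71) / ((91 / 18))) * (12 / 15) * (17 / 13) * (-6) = -3591216 / 6461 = -555.83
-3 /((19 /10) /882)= -1392.63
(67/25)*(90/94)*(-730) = -88038/47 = -1873.15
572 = 572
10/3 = 3.33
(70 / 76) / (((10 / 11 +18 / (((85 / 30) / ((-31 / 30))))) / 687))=-22482075 / 200944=-111.88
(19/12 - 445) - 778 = -14657/12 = -1221.42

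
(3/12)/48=1/192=0.01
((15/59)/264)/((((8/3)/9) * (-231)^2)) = 15/246266944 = 0.00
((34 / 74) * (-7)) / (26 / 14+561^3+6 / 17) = -14161 / 777387001574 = -0.00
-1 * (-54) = 54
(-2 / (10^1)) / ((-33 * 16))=1 / 2640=0.00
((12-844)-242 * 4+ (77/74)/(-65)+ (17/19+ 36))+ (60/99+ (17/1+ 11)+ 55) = -5065199539/3015870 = -1679.52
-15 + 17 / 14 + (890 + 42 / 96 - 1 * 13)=96729 / 112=863.65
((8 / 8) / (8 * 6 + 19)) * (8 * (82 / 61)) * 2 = 1312 / 4087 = 0.32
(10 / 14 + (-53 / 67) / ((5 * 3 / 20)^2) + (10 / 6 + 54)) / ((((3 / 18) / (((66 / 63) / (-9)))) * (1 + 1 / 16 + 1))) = -18.62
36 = 36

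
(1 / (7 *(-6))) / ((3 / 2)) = -1 / 63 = -0.02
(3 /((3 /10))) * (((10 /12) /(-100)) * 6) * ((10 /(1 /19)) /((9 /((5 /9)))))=-475 /81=-5.86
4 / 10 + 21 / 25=31 / 25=1.24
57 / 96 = 19 / 32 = 0.59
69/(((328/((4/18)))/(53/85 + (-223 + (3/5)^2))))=-2170211/209100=-10.38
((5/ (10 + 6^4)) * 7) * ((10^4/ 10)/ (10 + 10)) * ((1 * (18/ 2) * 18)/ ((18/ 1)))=12.06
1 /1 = 1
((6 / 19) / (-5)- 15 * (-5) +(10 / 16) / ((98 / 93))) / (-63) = -1875157 / 1564080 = -1.20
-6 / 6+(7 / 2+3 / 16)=43 / 16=2.69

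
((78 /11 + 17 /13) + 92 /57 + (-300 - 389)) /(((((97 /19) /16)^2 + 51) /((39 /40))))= -3364931008 /259744375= -12.95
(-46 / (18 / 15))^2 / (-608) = -2.42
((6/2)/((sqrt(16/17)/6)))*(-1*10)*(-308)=13860*sqrt(17)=57146.24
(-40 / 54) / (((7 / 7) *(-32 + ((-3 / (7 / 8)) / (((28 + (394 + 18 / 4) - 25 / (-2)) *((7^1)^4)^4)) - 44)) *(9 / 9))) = 510623978201919365 / 52390020163516927011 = 0.01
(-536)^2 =287296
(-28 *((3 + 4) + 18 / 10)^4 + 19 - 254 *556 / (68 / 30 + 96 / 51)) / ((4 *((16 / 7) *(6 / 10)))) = -155783375013 / 4232000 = -36810.82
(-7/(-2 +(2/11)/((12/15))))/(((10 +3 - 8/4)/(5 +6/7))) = 82/39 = 2.10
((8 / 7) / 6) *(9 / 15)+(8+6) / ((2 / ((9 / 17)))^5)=105337853 / 795119920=0.13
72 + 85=157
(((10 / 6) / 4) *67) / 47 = 335 / 564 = 0.59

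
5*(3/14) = 15/14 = 1.07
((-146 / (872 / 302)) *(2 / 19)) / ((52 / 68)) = -187391 / 26923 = -6.96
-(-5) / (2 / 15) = 75 / 2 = 37.50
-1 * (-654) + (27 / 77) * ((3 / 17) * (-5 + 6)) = 856167 / 1309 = 654.06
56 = 56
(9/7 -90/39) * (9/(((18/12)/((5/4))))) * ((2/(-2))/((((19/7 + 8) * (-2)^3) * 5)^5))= -74431/140400000000000000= -0.00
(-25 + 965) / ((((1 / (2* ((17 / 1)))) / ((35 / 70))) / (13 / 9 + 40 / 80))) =279650 / 9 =31072.22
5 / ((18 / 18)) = 5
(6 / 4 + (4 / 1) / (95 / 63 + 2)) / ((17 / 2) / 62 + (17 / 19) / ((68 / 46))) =458242 / 128843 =3.56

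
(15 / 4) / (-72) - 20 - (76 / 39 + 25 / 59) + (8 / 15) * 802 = 149218489 / 368160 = 405.31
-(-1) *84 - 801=-717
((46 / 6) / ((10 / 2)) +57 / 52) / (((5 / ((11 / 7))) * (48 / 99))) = 35453 / 20800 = 1.70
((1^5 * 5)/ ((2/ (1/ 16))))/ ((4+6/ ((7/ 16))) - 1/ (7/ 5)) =5/ 544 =0.01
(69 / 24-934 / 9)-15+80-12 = -3449 / 72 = -47.90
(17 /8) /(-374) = -1 /176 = -0.01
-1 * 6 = -6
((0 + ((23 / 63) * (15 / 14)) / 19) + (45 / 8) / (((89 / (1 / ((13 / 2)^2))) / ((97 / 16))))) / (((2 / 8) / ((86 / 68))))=1714276055 / 11426587536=0.15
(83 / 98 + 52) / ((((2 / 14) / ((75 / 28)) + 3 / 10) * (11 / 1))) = 388425 / 28567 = 13.60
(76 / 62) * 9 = 342 / 31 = 11.03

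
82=82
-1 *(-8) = 8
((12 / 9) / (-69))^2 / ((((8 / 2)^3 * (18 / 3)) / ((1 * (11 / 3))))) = 0.00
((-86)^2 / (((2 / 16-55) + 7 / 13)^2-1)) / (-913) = -43264 / 15762945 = -0.00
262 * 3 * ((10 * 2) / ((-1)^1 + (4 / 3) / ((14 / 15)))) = 36680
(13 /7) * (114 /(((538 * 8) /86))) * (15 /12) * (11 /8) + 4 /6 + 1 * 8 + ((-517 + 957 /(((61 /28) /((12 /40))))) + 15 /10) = -367.78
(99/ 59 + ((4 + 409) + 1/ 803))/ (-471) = -19646257/ 22314567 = -0.88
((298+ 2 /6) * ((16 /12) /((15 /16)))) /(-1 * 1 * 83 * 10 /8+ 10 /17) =-779008 /189405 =-4.11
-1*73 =-73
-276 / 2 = -138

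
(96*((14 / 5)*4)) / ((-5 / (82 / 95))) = -440832 / 2375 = -185.61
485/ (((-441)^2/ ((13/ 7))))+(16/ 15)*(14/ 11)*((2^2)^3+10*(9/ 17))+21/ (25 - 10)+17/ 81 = 121797282851/ 1272878145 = 95.69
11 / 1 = 11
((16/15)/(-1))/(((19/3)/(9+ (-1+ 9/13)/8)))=-1864/1235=-1.51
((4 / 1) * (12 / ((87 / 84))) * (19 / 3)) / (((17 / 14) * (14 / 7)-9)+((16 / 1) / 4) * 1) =-29792 / 261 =-114.15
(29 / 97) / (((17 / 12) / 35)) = 12180 / 1649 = 7.39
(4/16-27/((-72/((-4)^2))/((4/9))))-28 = -301/12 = -25.08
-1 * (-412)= 412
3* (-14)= -42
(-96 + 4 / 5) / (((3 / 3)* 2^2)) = -119 / 5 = -23.80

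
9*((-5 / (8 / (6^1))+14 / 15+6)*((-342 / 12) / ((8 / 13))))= -424593 / 320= -1326.85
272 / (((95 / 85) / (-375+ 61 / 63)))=-108959936 / 1197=-91027.52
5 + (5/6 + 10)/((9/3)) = 155/18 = 8.61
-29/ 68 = -0.43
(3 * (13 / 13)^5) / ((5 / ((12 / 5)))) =36 / 25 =1.44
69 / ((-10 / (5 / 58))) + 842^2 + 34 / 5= 411202719 / 580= 708970.21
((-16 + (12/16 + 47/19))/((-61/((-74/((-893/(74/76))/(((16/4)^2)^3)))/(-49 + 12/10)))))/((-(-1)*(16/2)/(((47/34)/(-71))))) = 425375680/120696814727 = 0.00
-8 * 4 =-32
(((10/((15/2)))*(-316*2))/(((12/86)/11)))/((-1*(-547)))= -597872/4923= -121.44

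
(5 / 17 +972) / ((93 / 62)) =33058 / 51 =648.20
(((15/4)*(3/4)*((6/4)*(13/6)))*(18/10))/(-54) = -39/128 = -0.30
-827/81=-10.21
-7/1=-7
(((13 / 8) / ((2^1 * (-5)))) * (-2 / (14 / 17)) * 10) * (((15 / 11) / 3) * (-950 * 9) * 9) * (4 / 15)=-2834325 / 77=-36809.42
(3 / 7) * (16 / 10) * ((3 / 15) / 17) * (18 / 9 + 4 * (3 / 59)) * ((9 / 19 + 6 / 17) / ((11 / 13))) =2165904 / 124728065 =0.02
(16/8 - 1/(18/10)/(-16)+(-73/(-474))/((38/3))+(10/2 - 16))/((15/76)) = -1935163/42660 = -45.36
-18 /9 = -2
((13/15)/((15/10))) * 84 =728/15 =48.53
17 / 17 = 1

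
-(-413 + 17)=396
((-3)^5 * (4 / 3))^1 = -324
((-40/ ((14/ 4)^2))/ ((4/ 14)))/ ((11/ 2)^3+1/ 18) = -5760/ 83881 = -0.07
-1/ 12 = -0.08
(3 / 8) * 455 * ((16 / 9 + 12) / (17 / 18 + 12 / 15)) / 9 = 70525 / 471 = 149.73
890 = 890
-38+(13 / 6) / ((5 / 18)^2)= -248 / 25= -9.92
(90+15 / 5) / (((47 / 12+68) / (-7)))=-7812 / 863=-9.05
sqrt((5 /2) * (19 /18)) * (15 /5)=sqrt(95) /2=4.87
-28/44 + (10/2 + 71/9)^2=147449/891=165.49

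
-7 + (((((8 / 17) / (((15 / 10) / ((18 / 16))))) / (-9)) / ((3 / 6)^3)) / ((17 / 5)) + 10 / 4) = -7963 / 1734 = -4.59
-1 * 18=-18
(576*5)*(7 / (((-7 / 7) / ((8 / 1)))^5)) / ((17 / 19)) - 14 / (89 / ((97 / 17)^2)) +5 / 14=-265864915594599 / 360094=-738320870.65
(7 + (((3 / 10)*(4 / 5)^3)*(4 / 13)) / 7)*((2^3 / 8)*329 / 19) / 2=18729923 / 308750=60.66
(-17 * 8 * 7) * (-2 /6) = 317.33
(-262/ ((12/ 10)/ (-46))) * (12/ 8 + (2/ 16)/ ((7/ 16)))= 376625/ 21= 17934.52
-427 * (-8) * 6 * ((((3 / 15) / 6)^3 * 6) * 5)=1708 / 75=22.77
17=17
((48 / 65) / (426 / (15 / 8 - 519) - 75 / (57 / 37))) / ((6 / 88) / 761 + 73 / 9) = -378999770688 / 206096947945265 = -0.00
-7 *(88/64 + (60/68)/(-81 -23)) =-2114/221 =-9.57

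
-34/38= -17/19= -0.89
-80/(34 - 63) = 80/29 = 2.76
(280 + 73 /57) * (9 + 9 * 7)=384792 /19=20252.21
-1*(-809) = 809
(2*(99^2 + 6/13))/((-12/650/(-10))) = 10618250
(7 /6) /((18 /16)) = 28 /27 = 1.04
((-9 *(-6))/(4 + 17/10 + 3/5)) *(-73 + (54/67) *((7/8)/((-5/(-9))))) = -288357/469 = -614.83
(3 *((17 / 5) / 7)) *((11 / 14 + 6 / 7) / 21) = 391 / 3430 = 0.11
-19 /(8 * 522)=-19 /4176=-0.00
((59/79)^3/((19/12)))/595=0.00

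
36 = 36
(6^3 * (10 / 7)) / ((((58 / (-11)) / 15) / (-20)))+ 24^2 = 3680928 / 203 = 18132.65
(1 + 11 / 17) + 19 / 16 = 771 / 272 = 2.83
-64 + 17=-47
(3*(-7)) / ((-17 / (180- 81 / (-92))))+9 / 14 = 2453265 / 10948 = 224.08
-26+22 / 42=-535 / 21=-25.48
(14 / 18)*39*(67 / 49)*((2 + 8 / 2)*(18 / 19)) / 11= 31356 / 1463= 21.43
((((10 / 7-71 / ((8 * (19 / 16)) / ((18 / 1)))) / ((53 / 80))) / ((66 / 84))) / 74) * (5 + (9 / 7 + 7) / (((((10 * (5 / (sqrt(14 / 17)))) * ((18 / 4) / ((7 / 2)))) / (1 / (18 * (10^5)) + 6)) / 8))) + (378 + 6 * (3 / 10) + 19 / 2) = 28768569 / 77330-209217619372 * sqrt(238) / 166380328125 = 352.62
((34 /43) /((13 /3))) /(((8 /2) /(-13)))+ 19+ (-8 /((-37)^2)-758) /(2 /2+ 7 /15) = -645484553 /1295074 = -498.42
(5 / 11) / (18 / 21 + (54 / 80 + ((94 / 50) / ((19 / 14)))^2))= 63175000 / 479650699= 0.13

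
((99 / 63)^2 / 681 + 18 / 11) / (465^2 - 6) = 601973 / 79365129921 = 0.00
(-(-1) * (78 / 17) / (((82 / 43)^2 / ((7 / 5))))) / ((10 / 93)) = 46944261 / 2857700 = 16.43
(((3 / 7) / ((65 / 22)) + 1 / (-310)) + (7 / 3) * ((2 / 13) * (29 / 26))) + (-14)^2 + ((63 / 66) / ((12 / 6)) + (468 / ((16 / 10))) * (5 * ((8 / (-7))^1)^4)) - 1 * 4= 22315700067119 / 8302033740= 2687.98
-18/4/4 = -9/8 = -1.12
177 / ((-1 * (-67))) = 177 / 67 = 2.64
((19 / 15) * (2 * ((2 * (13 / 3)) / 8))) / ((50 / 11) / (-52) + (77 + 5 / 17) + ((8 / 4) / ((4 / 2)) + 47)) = 600457 / 27393975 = 0.02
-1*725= -725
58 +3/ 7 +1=416/ 7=59.43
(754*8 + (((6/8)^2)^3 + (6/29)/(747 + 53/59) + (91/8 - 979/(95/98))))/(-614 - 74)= -1253222113614021/171291003781120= -7.32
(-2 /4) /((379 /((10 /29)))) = -5 /10991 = -0.00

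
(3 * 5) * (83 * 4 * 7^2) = 244020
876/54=146/9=16.22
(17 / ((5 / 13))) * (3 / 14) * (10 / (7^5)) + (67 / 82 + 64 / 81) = 1260306721 / 781424658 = 1.61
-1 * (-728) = 728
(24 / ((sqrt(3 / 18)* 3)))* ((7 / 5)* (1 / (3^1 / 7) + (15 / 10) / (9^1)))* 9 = 252* sqrt(6) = 617.27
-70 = -70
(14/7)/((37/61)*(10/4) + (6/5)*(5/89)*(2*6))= 0.86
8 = 8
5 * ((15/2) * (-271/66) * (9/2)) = -60975/88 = -692.90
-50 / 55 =-10 / 11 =-0.91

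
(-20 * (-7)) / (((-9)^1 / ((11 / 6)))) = -770 / 27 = -28.52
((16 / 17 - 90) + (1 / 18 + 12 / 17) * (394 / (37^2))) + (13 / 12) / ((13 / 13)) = -73524725 / 837828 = -87.76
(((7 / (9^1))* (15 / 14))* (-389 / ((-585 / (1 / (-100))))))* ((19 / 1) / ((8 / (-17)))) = 125647 / 561600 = 0.22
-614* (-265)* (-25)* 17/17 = -4067750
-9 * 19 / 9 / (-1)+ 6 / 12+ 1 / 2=20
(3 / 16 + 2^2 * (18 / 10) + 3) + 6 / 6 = 911 / 80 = 11.39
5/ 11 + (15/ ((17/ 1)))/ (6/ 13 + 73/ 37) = 178900/ 218977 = 0.82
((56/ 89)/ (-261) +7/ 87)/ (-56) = -259/ 185832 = -0.00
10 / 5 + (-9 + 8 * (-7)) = -63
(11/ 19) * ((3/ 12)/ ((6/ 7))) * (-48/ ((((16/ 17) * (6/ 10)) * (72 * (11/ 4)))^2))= -50575/ 78008832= -0.00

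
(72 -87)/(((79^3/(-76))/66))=75240/493039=0.15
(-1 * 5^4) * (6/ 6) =-625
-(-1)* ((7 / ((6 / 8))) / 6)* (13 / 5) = 182 / 45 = 4.04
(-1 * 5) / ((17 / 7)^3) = -1715 / 4913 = -0.35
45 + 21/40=1821/40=45.52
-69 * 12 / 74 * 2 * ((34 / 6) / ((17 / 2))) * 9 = -4968 / 37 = -134.27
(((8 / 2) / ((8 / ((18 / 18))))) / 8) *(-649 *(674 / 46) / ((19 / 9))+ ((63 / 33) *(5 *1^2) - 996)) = -13197237 / 38456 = -343.18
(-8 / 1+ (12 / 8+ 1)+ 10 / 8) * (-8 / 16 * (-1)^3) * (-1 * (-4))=-17 / 2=-8.50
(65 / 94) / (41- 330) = -0.00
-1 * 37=-37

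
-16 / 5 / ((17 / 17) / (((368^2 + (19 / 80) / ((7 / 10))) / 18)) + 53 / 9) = -364020624 / 669914185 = -0.54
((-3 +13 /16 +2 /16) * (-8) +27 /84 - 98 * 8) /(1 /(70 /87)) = -107405 /174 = -617.27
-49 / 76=-0.64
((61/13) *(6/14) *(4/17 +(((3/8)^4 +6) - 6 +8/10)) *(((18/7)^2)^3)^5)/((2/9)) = 3361543644963584029497147280601221778767872/174341797148504616309622231015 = 19281341020594.25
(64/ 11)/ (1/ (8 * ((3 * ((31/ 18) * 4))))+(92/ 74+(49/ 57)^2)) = 3816041472/ 1304082725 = 2.93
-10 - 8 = -18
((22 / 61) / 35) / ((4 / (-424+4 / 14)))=-16313 / 14945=-1.09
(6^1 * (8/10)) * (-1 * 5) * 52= -1248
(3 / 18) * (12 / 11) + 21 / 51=111 / 187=0.59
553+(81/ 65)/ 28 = 1006541/ 1820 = 553.04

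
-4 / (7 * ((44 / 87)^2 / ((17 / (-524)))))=128673 / 1775312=0.07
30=30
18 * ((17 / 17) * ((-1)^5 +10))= 162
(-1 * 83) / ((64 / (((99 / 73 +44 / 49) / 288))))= -669229 / 65931264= -0.01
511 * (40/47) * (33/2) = 337260/47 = 7175.74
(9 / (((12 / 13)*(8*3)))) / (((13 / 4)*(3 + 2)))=1 / 40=0.02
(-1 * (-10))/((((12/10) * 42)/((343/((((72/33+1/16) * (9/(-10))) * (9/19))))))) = -71.13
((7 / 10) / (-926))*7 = -49 / 9260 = -0.01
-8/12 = -2/3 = -0.67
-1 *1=-1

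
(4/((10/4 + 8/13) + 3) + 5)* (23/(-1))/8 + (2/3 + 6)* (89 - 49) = 318523/1272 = 250.41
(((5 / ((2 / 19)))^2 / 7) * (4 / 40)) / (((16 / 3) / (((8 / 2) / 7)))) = 5415 / 1568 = 3.45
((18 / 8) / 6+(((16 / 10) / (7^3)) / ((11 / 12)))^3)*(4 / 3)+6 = 87279810099421 / 13427662729250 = 6.50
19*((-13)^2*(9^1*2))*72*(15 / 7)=62421840 / 7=8917405.71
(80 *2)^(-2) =1 / 25600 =0.00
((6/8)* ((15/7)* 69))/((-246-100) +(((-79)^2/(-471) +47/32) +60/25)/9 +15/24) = -526483800/1644679057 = -0.32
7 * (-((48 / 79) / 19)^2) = -16128 / 2253001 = -0.01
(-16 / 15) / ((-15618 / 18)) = 16 / 13015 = 0.00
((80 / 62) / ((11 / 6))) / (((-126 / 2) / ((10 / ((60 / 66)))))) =-80 / 651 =-0.12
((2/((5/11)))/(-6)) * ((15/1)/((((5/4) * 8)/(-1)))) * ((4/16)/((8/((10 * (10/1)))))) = 55/16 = 3.44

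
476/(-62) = -238/31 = -7.68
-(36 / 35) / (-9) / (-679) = -4 / 23765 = -0.00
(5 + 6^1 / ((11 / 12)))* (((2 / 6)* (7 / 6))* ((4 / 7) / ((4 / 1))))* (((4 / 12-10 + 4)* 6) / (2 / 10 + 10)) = -635 / 297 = -2.14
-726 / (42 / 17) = -2057 / 7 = -293.86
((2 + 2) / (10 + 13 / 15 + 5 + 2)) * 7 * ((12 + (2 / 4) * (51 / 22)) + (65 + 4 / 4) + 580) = 3045315 / 2948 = 1033.01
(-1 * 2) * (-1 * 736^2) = 1083392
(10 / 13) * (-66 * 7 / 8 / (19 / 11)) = -12705 / 494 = -25.72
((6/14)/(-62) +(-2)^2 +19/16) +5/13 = 251191/45136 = 5.57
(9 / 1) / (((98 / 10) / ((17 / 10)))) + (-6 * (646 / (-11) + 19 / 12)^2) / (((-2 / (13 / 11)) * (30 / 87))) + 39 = 1052325265577 / 31305120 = 33615.12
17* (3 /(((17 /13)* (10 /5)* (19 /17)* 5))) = 663 /190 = 3.49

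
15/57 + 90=1715/19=90.26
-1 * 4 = -4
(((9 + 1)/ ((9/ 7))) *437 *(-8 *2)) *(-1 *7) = 3426080/ 9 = 380675.56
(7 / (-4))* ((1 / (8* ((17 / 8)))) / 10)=-7 / 680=-0.01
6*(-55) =-330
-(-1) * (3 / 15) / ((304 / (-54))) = -27 / 760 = -0.04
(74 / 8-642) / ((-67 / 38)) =48089 / 134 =358.87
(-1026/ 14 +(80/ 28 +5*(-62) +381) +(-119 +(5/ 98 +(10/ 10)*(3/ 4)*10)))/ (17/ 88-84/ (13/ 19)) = 6215352/ 6871123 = 0.90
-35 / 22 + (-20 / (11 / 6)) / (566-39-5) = -3085 / 1914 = -1.61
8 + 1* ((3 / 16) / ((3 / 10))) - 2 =53 / 8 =6.62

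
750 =750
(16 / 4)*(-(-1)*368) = 1472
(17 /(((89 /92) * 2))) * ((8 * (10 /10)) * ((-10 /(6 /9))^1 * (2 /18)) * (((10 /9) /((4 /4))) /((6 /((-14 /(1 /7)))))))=15327200 /7209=2126.12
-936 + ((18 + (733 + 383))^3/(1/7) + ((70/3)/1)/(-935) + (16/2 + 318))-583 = 5726641737121/561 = 10207917534.98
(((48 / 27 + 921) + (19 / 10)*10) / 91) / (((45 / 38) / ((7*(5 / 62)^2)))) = 30970 / 77841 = 0.40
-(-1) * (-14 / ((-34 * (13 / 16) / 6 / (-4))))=-2688 / 221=-12.16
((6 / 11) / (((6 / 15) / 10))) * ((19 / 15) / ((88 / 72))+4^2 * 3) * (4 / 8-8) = -606825 / 121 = -5015.08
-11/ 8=-1.38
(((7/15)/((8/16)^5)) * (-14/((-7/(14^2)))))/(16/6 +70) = 43904/545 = 80.56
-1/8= -0.12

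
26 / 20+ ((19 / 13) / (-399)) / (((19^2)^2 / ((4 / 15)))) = 1387527679 / 1067328990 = 1.30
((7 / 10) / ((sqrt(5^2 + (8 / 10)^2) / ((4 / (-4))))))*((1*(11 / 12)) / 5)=-77*sqrt(641) / 76920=-0.03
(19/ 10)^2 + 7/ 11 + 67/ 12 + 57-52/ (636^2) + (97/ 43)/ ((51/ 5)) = 67.05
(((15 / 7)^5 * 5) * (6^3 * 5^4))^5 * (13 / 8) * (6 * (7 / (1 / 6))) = 10804464485188290518826900000000000000000.00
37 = 37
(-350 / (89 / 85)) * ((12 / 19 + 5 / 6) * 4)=-9936500 / 5073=-1958.70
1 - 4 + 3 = 0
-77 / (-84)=11 / 12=0.92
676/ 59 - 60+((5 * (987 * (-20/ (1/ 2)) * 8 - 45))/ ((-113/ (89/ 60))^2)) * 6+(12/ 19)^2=-3657598290377/ 2175735448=-1681.09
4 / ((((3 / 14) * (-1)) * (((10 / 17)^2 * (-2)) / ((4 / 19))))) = 8092 / 1425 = 5.68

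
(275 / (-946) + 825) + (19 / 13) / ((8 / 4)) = 461421 / 559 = 825.44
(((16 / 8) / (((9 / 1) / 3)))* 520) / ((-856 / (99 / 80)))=-429 / 856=-0.50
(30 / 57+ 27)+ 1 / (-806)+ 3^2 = 559345 / 15314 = 36.53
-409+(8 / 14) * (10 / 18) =-25747 / 63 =-408.68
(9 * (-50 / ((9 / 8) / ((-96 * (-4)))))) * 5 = -768000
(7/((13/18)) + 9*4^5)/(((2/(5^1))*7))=299835/91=3294.89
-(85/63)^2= -7225/3969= -1.82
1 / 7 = 0.14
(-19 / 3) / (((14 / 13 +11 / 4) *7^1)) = -988 / 4179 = -0.24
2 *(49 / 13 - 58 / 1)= -1410 / 13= -108.46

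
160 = 160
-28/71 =-0.39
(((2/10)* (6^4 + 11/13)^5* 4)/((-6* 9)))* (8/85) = -21791094092194925572784/4260587175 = -5114575338361.65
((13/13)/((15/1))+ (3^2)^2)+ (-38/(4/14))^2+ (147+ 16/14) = 1881412/105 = 17918.21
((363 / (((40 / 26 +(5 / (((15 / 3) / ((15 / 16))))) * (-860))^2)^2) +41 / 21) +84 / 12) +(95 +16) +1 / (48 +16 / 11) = 4202179111515201520134167 / 35026156451748275940000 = 119.97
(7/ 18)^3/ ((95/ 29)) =0.02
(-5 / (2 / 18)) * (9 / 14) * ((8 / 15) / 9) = -12 / 7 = -1.71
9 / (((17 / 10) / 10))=900 / 17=52.94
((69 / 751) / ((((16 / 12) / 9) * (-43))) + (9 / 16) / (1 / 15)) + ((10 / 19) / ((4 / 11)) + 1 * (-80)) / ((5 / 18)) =-2693474667 / 9817072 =-274.37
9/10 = 0.90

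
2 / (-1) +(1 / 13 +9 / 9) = -12 / 13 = -0.92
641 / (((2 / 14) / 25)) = 112175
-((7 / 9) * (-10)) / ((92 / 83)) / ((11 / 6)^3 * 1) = 34860 / 30613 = 1.14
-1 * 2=-2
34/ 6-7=-4/ 3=-1.33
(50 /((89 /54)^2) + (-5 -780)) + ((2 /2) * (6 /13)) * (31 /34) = -1341216232 /1750541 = -766.17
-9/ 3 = -3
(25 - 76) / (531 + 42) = -17 / 191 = -0.09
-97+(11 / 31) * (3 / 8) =-24023 / 248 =-96.87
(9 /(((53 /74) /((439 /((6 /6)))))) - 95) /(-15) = -287339 /795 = -361.43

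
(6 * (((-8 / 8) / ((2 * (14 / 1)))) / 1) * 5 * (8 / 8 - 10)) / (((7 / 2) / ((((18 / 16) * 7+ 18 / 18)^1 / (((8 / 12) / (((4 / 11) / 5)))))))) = 5751 / 2156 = 2.67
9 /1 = 9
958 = 958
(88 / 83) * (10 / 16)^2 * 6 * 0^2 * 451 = 0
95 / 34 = 2.79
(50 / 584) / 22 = 25 / 6424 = 0.00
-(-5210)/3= 5210/3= 1736.67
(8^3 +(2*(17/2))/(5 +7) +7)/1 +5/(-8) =12475/24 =519.79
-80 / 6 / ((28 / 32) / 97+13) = -6208 / 6057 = -1.02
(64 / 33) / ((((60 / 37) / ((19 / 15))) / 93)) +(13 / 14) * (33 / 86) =420882127 / 2979900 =141.24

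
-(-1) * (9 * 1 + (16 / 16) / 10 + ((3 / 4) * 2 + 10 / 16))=11.22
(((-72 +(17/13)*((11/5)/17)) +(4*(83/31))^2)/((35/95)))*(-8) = -407002952/437255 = -930.81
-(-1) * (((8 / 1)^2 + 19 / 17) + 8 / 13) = 14527 / 221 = 65.73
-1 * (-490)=490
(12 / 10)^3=216 / 125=1.73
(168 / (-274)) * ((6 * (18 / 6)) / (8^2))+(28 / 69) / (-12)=-46795 / 226872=-0.21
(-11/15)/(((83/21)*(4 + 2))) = -77/2490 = -0.03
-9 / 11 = -0.82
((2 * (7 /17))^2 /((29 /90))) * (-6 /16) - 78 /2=-333474 /8381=-39.79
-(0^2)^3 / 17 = 0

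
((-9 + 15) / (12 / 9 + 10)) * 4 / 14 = 18 / 119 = 0.15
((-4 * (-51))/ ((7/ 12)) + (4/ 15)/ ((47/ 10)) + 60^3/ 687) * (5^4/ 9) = 93825185000/ 2034207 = 46123.72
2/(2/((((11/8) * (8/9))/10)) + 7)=22/257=0.09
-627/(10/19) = -11913/10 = -1191.30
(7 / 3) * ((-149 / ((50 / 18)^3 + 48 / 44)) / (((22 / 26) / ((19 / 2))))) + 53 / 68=-2118891683 / 12282364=-172.51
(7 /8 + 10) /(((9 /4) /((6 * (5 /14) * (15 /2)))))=2175 /28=77.68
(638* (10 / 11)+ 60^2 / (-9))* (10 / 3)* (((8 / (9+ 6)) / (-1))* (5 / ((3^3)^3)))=-1600 / 19683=-0.08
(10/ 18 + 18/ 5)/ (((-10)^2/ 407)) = 76109/ 4500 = 16.91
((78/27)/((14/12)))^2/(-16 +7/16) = -43264/109809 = -0.39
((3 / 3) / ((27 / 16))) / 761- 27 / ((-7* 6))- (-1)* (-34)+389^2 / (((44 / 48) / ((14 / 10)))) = 3655882744937 / 15821190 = 231075.08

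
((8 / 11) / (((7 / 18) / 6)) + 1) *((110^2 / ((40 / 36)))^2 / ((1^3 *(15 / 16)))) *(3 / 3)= 10821349440 / 7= 1545907062.86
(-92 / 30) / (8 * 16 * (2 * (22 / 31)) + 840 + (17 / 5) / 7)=-0.00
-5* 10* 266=-13300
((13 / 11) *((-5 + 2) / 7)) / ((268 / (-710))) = 13845 / 10318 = 1.34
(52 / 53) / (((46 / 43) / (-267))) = -298506 / 1219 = -244.88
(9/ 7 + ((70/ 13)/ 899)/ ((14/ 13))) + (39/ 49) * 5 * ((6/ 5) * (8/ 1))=1739810/ 44051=39.50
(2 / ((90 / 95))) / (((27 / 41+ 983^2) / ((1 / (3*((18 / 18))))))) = 779 / 1069682652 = 0.00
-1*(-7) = 7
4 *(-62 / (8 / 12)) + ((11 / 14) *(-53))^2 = 266977 / 196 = 1362.13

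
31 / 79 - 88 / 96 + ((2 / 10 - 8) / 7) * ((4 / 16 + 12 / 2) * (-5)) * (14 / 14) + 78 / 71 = 4169231 / 117789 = 35.40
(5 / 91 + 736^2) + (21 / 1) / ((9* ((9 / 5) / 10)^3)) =542096.15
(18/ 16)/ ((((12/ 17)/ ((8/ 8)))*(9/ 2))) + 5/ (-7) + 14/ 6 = 221/ 112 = 1.97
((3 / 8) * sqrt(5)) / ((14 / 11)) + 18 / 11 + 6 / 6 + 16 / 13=33 * sqrt(5) / 112 + 553 / 143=4.53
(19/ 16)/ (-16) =-19/ 256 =-0.07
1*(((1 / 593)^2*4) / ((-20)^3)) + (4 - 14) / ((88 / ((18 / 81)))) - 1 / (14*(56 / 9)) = -62659458613 / 1705849299000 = -0.04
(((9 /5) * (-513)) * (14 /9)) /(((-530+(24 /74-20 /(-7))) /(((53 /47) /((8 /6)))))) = 49293657 /21376540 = 2.31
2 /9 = 0.22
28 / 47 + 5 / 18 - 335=-282671 / 846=-334.13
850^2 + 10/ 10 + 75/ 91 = 65747666/ 91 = 722501.82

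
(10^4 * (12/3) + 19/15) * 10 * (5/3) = 6000190/9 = 666687.78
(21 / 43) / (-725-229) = -7 / 13674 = -0.00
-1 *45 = -45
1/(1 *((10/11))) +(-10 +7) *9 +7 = -189/10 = -18.90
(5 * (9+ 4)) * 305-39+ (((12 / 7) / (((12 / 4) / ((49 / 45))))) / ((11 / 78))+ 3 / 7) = 22858421 / 1155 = 19790.84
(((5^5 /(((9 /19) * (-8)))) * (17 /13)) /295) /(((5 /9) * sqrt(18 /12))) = -40375 * sqrt(6) /18408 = -5.37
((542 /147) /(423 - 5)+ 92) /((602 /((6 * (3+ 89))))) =260064404 /3082541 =84.37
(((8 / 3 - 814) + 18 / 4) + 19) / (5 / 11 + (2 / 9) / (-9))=-1403919 / 766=-1832.79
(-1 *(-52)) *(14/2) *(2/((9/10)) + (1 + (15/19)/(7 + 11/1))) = 203294/171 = 1188.85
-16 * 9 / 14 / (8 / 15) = -135 / 7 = -19.29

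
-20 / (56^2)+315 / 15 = 16459 / 784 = 20.99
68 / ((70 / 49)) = 47.60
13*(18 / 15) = 78 / 5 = 15.60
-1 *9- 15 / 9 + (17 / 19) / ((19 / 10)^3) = -4119272 / 390963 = -10.54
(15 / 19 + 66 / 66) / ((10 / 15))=51 / 19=2.68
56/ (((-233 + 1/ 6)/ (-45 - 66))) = 37296/ 1397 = 26.70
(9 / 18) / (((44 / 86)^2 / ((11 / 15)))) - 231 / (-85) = 92417 / 22440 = 4.12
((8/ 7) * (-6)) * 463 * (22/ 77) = -44448/ 49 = -907.10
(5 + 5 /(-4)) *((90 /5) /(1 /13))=1755 /2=877.50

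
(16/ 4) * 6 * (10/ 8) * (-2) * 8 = -480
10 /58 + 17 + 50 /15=1784 /87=20.51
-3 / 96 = -1 / 32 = -0.03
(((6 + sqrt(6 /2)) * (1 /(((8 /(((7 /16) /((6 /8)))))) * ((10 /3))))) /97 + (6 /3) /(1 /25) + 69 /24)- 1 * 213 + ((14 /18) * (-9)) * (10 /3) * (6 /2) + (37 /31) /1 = -110142849 /481120 + 7 * sqrt(3) /31040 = -228.93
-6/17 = -0.35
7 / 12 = 0.58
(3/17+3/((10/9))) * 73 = 35697/170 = 209.98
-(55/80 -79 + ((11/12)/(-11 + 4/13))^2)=54465617/695556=78.31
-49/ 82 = -0.60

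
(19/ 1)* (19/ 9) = 361/ 9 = 40.11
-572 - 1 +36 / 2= -555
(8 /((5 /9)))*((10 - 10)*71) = 0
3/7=0.43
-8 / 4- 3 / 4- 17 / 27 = -365 / 108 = -3.38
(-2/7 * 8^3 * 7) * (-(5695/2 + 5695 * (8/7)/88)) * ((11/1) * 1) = 230351360/7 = 32907337.14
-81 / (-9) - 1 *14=-5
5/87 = 0.06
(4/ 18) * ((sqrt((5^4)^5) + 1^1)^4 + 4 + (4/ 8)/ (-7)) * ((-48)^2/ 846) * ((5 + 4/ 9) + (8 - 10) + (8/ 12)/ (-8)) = 164339696625878818766981875089056/ 8883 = 18500472433398493613304270000.00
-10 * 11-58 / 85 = -9408 / 85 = -110.68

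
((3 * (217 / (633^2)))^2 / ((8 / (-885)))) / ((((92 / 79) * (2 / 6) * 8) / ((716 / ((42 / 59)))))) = -1655676854335 / 17506078902912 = -0.09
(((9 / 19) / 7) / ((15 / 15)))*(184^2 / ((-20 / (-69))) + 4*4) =5256864 / 665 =7905.06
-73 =-73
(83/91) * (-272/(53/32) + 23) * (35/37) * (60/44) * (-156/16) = 139782375/86284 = 1620.03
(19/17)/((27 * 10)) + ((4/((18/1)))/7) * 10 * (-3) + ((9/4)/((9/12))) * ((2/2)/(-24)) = -137933/128520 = -1.07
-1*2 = -2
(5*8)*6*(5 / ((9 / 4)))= 1600 / 3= 533.33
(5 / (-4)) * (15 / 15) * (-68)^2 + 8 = -5772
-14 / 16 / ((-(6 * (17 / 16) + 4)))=7 / 83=0.08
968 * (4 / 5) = 774.40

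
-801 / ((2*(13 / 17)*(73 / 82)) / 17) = -9491049 / 949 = -10001.11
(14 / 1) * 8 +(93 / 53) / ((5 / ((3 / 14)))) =415799 / 3710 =112.08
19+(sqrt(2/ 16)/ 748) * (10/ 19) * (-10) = 19 - 25 * sqrt(2)/ 14212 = 19.00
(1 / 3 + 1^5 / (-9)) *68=136 / 9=15.11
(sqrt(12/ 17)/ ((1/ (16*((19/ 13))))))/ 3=608*sqrt(51)/ 663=6.55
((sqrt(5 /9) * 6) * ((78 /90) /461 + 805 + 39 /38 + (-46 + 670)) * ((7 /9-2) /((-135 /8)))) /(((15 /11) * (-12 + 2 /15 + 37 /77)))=-28008281586824 * sqrt(5) /2099330624025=-29.83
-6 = -6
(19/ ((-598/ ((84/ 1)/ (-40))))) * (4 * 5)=399/ 299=1.33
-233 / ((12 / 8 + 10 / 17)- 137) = 7922 / 4587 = 1.73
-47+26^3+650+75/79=1436216/79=18179.95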